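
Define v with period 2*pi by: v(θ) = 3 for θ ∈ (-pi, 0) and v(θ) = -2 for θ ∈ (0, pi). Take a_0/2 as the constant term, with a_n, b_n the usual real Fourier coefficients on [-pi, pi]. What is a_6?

a_6 = 1/pi ∫_{-pi}^{pi} v(θ) cos(6*θ) dθ.
Split the integral at the breakpoints.
Directly, an antiderivative of (3) cos(6*θ) is sin(6*θ)/2; evaluating from -pi to 0: ∫_{-pi}^{0} (3) cos(6*θ) dθ = (0) - (0) = 0.
Directly, an antiderivative of (-2) cos(6*θ) is -sin(6*θ)/3; evaluating from 0 to pi: ∫_{0}^{pi} (-2) cos(6*θ) dθ = (0) - (0) = 0.
Summing the pieces and multiplying by (1/pi) gives a_6 = 0.

0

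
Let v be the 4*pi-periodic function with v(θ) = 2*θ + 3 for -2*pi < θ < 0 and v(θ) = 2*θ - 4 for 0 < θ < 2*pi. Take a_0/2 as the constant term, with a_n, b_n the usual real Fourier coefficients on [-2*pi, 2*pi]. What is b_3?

2*(-7 + 4*pi)/(3*pi)

b_3 = (1/(2*pi)) ∫_{-2*pi}^{2*pi} v(θ) sin(3*θ/2) dθ.
Split the integral at the breakpoints.
Integrating by parts (boundary term plus one more integral), an antiderivative of (2*θ + 3) sin(3*θ/2) is -4*θ*cos(3*θ/2)/3 + 8*sin(3*θ/2)/9 - 2*cos(3*θ/2); evaluating from -2*pi to 0: ∫_{-2*pi}^{0} (2*θ + 3) sin(3*θ/2) dθ = (-2) - (2 - 8*pi/3) = -4 + 8*pi/3.
Integrating by parts (boundary term plus one more integral), an antiderivative of (2*θ - 4) sin(3*θ/2) is -4*θ*cos(3*θ/2)/3 + 8*sin(3*θ/2)/9 + 8*cos(3*θ/2)/3; evaluating from 0 to 2*pi: ∫_{0}^{2*pi} (2*θ - 4) sin(3*θ/2) dθ = (-8/3 + 8*pi/3) - (8/3) = -16/3 + 8*pi/3.
Summing the pieces and multiplying by (1/(2*pi)) gives b_3 = 2*(-7 + 4*pi)/(3*pi).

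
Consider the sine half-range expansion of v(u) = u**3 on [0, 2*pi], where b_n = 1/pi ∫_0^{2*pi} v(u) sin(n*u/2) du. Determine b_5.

-96/125 + 16*pi**2/5

b_5 = 1/pi ∫_0^{2*pi} (u**3) sin(5*u/2) du.
Integrating by parts three times (tabular method), an antiderivative of (u**3) sin(5*u/2) is -2*u**3*cos(5*u/2)/5 + 12*u**2*sin(5*u/2)/25 + 48*u*cos(5*u/2)/125 - 96*sin(5*u/2)/625; evaluating from 0 to 2*pi: ∫_{0}^{2*pi} (u**3) sin(5*u/2) du = (16*pi*(-6 + 25*pi**2)/125) - (0) = 16*pi*(-6 + 25*pi**2)/125.
Hence b_5 = (1/pi)·(16*pi*(-6 + 25*pi**2)/125) = -96/125 + 16*pi**2/5.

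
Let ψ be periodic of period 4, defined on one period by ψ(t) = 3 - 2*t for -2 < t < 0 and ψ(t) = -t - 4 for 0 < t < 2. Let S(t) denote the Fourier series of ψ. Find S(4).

-1/2

t = 4 differs from t = 0 by 1 full period(s), and the series is 4-periodic.
At t = 0 the one-sided limits are ψ(0^-) = 3 and ψ(0^+) = -4.
By Dirichlet's theorem the series converges to their average, [(3) + (-4)]/2 = -1/2.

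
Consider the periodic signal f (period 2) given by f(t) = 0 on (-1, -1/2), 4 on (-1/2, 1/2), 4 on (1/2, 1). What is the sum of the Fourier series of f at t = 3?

2

t = 3 differs from t = -1 by 2 full period(s), and the series is 2-periodic.
At t = -1 the one-sided limits are f(-1^-) = 4 and f(-1^+) = 0.
By Dirichlet's theorem the series converges to their average, [(4) + (0)]/2 = 2.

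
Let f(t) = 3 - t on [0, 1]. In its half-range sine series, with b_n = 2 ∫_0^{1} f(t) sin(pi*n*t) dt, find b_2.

1/pi

b_2 = 2 ∫_0^{1} (3 - t) sin(2*pi*t) dt.
Integrating by parts (boundary term plus one more integral), an antiderivative of (3 - t) sin(2*pi*t) is t*cos(2*pi*t)/(2*pi) - sin(2*pi*t)/(4*pi**2) - 3*cos(2*pi*t)/(2*pi); evaluating from 0 to 1: ∫_{0}^{1} (3 - t) sin(2*pi*t) dt = (-1/pi) - (-3/(2*pi)) = 1/(2*pi).
Hence b_2 = 2·(1/(2*pi)) = 1/pi.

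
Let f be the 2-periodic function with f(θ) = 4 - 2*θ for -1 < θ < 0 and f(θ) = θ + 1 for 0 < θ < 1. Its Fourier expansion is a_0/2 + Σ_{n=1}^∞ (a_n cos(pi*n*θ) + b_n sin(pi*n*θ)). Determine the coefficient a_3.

a_3 = ∫_{-1}^{1} f(θ) cos(3*pi*θ) dθ.
Split the integral at the breakpoints.
Integrating by parts (boundary term plus one more integral), an antiderivative of (4 - 2*θ) cos(3*pi*θ) is -2*θ*sin(3*pi*θ)/(3*pi) + 4*sin(3*pi*θ)/(3*pi) - 2*cos(3*pi*θ)/(9*pi**2); evaluating from -1 to 0: ∫_{-1}^{0} (4 - 2*θ) cos(3*pi*θ) dθ = (-2/(9*pi**2)) - (2/(9*pi**2)) = -4/(9*pi**2).
Integrating by parts (boundary term plus one more integral), an antiderivative of (θ + 1) cos(3*pi*θ) is θ*sin(3*pi*θ)/(3*pi) + sin(3*pi*θ)/(3*pi) + cos(3*pi*θ)/(9*pi**2); evaluating from 0 to 1: ∫_{0}^{1} (θ + 1) cos(3*pi*θ) dθ = (-1/(9*pi**2)) - (1/(9*pi**2)) = -2/(9*pi**2).
Summing the pieces gives a_3 = -2/(3*pi**2).

-2/(3*pi**2)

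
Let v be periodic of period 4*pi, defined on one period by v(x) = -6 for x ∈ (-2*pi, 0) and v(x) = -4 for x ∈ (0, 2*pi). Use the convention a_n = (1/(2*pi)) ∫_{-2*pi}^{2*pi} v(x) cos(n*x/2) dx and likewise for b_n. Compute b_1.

4/pi

b_1 = (1/(2*pi)) ∫_{-2*pi}^{2*pi} v(x) sin(x/2) dx.
Split the integral at the breakpoints.
Directly, an antiderivative of (-6) sin(x/2) is 12*cos(x/2); evaluating from -2*pi to 0: ∫_{-2*pi}^{0} (-6) sin(x/2) dx = (12) - (-12) = 24.
Directly, an antiderivative of (-4) sin(x/2) is 8*cos(x/2); evaluating from 0 to 2*pi: ∫_{0}^{2*pi} (-4) sin(x/2) dx = (-8) - (8) = -16.
Summing the pieces and multiplying by (1/(2*pi)) gives b_1 = 4/pi.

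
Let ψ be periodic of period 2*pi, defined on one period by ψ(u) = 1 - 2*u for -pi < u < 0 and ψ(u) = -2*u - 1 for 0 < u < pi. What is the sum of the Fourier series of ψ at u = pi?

At u = pi the one-sided limits are ψ(pi^-) = -2*pi - 1 and ψ(pi^+) = 1 + 2*pi.
By Dirichlet's theorem the series converges to their average, [(-2*pi - 1) + (1 + 2*pi)]/2 = 0.

0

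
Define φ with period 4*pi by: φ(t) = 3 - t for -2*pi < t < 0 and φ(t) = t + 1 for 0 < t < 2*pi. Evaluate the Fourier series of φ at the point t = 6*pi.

t = 6*pi differs from t = 2*pi by 1 full period(s), and the series is 4*pi-periodic.
At t = 2*pi the one-sided limits are φ(2*pi^-) = 1 + 2*pi and φ(2*pi^+) = 3 + 2*pi.
By Dirichlet's theorem the series converges to their average, [(1 + 2*pi) + (3 + 2*pi)]/2 = 2 + 2*pi.

2 + 2*pi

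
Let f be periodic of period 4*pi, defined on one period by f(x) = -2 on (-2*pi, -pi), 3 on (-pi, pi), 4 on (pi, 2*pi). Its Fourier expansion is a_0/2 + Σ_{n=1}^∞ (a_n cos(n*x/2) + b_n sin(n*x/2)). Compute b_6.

-2/pi

b_6 = (1/(2*pi)) ∫_{-2*pi}^{2*pi} f(x) sin(3*x) dx.
Split the integral at the breakpoints.
Directly, an antiderivative of (-2) sin(3*x) is 2*cos(3*x)/3; evaluating from -2*pi to -pi: ∫_{-2*pi}^{-pi} (-2) sin(3*x) dx = (-2/3) - (2/3) = -4/3.
Directly, an antiderivative of (3) sin(3*x) is -cos(3*x); evaluating from -pi to pi: ∫_{-pi}^{pi} (3) sin(3*x) dx = (1) - (1) = 0.
Directly, an antiderivative of (4) sin(3*x) is -4*cos(3*x)/3; evaluating from pi to 2*pi: ∫_{pi}^{2*pi} (4) sin(3*x) dx = (-4/3) - (4/3) = -8/3.
Summing the pieces and multiplying by (1/(2*pi)) gives b_6 = -2/pi.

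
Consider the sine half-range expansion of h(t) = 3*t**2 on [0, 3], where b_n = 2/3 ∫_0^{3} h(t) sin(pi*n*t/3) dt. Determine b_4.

-27/(2*pi)

b_4 = 2/3 ∫_0^{3} (3*t**2) sin(4*pi*t/3) dt.
Integrating by parts twice (tabular method), an antiderivative of (3*t**2) sin(4*pi*t/3) is -9*t**2*cos(4*pi*t/3)/(4*pi) + 27*t*sin(4*pi*t/3)/(8*pi**2) + 81*cos(4*pi*t/3)/(32*pi**3); evaluating from 0 to 3: ∫_{0}^{3} (3*t**2) sin(4*pi*t/3) dt = (81*(1 - 8*pi**2)/(32*pi**3)) - (81/(32*pi**3)) = -81/(4*pi).
Hence b_4 = (2/3)·(-81/(4*pi)) = -27/(2*pi).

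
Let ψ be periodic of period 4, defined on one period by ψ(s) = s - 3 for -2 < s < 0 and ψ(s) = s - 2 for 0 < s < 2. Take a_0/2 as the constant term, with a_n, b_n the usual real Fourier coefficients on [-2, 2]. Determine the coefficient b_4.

b_4 = 1/2 ∫_{-2}^{2} ψ(s) sin(2*pi*s) ds.
Split the integral at the breakpoints.
Integrating by parts (boundary term plus one more integral), an antiderivative of (s - 3) sin(2*pi*s) is -s*cos(2*pi*s)/(2*pi) + sin(2*pi*s)/(4*pi**2) + 3*cos(2*pi*s)/(2*pi); evaluating from -2 to 0: ∫_{-2}^{0} (s - 3) sin(2*pi*s) ds = (3/(2*pi)) - (5/(2*pi)) = -1/pi.
Integrating by parts (boundary term plus one more integral), an antiderivative of (s - 2) sin(2*pi*s) is -s*cos(2*pi*s)/(2*pi) + sin(2*pi*s)/(4*pi**2) + cos(2*pi*s)/pi; evaluating from 0 to 2: ∫_{0}^{2} (s - 2) sin(2*pi*s) ds = (0) - (1/pi) = -1/pi.
Summing the pieces and multiplying by (1/2) gives b_4 = -1/pi.

-1/pi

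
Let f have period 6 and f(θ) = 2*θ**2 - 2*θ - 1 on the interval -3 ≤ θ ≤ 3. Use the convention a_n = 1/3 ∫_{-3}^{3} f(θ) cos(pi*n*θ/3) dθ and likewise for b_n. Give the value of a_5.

-72/(25*pi**2)

a_5 = 1/3 ∫_{-3}^{3} f(θ) cos(5*pi*θ/3) dθ.
Integrating by parts twice (tabular method), an antiderivative of (2*θ**2 - 2*θ - 1) cos(5*pi*θ/3) is 6*θ**2*sin(5*pi*θ/3)/(5*pi) - 6*θ*sin(5*pi*θ/3)/(5*pi) + 36*θ*cos(5*pi*θ/3)/(25*pi**2) - 3*sin(5*pi*θ/3)/(5*pi) - 108*sin(5*pi*θ/3)/(125*pi**3) - 18*cos(5*pi*θ/3)/(25*pi**2); evaluating from -3 to 3: ∫_{-3}^{3} (2*θ**2 - 2*θ - 1) cos(5*pi*θ/3) dθ = (-18/(5*pi**2)) - (126/(25*pi**2)) = -216/(25*pi**2).
Hence a_5 = (1/3)·(-216/(25*pi**2)) = -72/(25*pi**2).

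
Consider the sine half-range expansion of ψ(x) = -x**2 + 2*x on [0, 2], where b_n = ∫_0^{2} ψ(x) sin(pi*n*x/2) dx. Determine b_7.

b_7 = ∫_0^{2} (-x**2 + 2*x) sin(7*pi*x/2) dx.
Integrating by parts twice (tabular method), an antiderivative of (-x**2 + 2*x) sin(7*pi*x/2) is 2*x**2*cos(7*pi*x/2)/(7*pi) - 8*x*sin(7*pi*x/2)/(49*pi**2) - 4*x*cos(7*pi*x/2)/(7*pi) + 8*sin(7*pi*x/2)/(49*pi**2) - 16*cos(7*pi*x/2)/(343*pi**3); evaluating from 0 to 2: ∫_{0}^{2} (-x**2 + 2*x) sin(7*pi*x/2) dx = (16/(343*pi**3)) - (-16/(343*pi**3)) = 32/(343*pi**3).
Hence b_7 = 32/(343*pi**3).

32/(343*pi**3)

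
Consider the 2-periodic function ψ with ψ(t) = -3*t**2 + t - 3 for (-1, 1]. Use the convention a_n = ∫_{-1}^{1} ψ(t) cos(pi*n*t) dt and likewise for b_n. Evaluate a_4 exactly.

a_4 = ∫_{-1}^{1} ψ(t) cos(4*pi*t) dt.
Integrating by parts twice (tabular method), an antiderivative of (-3*t**2 + t - 3) cos(4*pi*t) is -3*t**2*sin(4*pi*t)/(4*pi) + t*sin(4*pi*t)/(4*pi) - 3*t*cos(4*pi*t)/(8*pi**2) - 3*sin(4*pi*t)/(4*pi) + 3*sin(4*pi*t)/(32*pi**3) + cos(4*pi*t)/(16*pi**2); evaluating from -1 to 1: ∫_{-1}^{1} (-3*t**2 + t - 3) cos(4*pi*t) dt = (-5/(16*pi**2)) - (7/(16*pi**2)) = -3/(4*pi**2).
Hence a_4 = -3/(4*pi**2).

-3/(4*pi**2)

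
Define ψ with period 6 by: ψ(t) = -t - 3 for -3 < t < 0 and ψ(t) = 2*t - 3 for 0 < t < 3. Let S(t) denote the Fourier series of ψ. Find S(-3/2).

-3/2

ψ is continuous at t = -3/2 with value -3/2, so the series converges to -3/2 there.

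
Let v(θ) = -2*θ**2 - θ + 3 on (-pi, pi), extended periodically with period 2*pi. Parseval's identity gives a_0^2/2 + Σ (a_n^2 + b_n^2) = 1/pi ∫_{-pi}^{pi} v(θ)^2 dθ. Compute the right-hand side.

-22*pi**2/3 + 18 + 8*pi**4/5

1/pi ∫_{-pi}^{pi} v(θ)^2 dθ = 1/pi · (2*pi*(-55*pi**2 + 135 + 12*pi**4)/15) = -22*pi**2/3 + 18 + 8*pi**4/5.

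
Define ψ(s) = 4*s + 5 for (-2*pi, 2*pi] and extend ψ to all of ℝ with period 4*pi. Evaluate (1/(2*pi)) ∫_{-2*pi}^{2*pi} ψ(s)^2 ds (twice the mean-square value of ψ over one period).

50 + 128*pi**2/3

(1/(2*pi)) ∫_{-2*pi}^{2*pi} ψ(s)^2 ds = (1/(2*pi)) · (100*pi + 256*pi**3/3) = 50 + 128*pi**2/3.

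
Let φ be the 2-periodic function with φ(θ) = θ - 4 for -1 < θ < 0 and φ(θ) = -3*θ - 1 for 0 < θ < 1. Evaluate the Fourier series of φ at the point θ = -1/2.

-9/2

φ is continuous at θ = -1/2 with value -9/2, so the series converges to -9/2 there.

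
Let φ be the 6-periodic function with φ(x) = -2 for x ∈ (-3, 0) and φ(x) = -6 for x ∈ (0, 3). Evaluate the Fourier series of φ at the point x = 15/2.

-6

x = 15/2 differs from x = 3/2 by 1 full period(s), and the series is 6-periodic.
φ is continuous at x = 3/2 with value -6, so the series converges to -6 there.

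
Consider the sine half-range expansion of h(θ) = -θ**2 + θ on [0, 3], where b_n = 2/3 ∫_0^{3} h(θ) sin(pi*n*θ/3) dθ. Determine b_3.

b_3 = 2/3 ∫_0^{3} (-θ**2 + θ) sin(pi*θ) dθ.
Integrating by parts twice (tabular method), an antiderivative of (-θ**2 + θ) sin(pi*θ) is θ**2*cos(pi*θ)/pi - 2*θ*sin(pi*θ)/pi**2 - θ*cos(pi*θ)/pi + sin(pi*θ)/pi**2 - 2*cos(pi*θ)/pi**3; evaluating from 0 to 3: ∫_{0}^{3} (-θ**2 + θ) sin(pi*θ) dθ = (-6/pi + 2/pi**3) - (-2/pi**3) = -6/pi + 4/pi**3.
Hence b_3 = (2/3)·(-6/pi + 4/pi**3) = -4/pi + 8/(3*pi**3).

-4/pi + 8/(3*pi**3)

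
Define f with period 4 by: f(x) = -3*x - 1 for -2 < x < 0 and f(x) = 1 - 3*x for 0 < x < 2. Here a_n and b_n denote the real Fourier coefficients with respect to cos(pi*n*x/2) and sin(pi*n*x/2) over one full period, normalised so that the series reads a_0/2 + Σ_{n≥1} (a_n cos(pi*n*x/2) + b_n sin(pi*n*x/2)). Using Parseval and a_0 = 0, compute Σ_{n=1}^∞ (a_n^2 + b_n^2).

14

Parseval: a_0^2/2 + Σ_{n≥1} (a_n^2+b_n^2) = 1/2 ∫_{-2}^{2} f(x)^2 dx = 14.
Subtract a_0^2/2 = 0: Σ (a_n^2+b_n^2) = 14.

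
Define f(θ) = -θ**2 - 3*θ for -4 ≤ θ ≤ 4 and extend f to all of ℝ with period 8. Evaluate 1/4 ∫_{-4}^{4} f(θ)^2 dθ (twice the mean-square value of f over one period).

1/4 ∫_{-4}^{4} f(θ)^2 dθ = 1/4 · (3968/5) = 992/5.

992/5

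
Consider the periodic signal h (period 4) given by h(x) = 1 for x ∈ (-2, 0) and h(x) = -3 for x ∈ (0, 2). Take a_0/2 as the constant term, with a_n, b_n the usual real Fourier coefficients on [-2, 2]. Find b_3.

b_3 = 1/2 ∫_{-2}^{2} h(x) sin(3*pi*x/2) dx.
Split the integral at the breakpoints.
Directly, an antiderivative of (1) sin(3*pi*x/2) is -2*cos(3*pi*x/2)/(3*pi); evaluating from -2 to 0: ∫_{-2}^{0} (1) sin(3*pi*x/2) dx = (-2/(3*pi)) - (2/(3*pi)) = -4/(3*pi).
Directly, an antiderivative of (-3) sin(3*pi*x/2) is 2*cos(3*pi*x/2)/pi; evaluating from 0 to 2: ∫_{0}^{2} (-3) sin(3*pi*x/2) dx = (-2/pi) - (2/pi) = -4/pi.
Summing the pieces and multiplying by (1/2) gives b_3 = -8/(3*pi).

-8/(3*pi)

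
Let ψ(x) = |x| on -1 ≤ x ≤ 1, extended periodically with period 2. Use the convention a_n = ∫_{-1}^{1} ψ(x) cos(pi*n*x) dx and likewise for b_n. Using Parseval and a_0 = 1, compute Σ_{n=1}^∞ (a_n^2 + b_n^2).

1/6

Parseval: a_0^2/2 + Σ_{n≥1} (a_n^2+b_n^2) = ∫_{-1}^{1} ψ(x)^2 dx = 2/3.
Subtract a_0^2/2 = 1/2: Σ (a_n^2+b_n^2) = 1/6.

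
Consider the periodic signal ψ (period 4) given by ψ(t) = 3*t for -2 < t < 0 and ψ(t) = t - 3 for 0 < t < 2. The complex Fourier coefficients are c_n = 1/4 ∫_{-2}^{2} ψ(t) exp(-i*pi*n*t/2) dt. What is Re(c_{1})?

Since ψ is real-valued, Re(c_{1}) = 1/4 ∫_{-2}^{2} ψ(t) cos(pi*t/2) dt = a_{1}/2.
Split the integral at the breakpoints.
Integrating by parts (boundary term plus one more integral), an antiderivative of (3*t) cos(pi*t/2) is 6*t*sin(pi*t/2)/pi + 12*cos(pi*t/2)/pi**2; evaluating from -2 to 0: ∫_{-2}^{0} (3*t) cos(pi*t/2) dt = (12/pi**2) - (-12/pi**2) = 24/pi**2.
Integrating by parts (boundary term plus one more integral), an antiderivative of (t - 3) cos(pi*t/2) is 2*t*sin(pi*t/2)/pi - 6*sin(pi*t/2)/pi + 4*cos(pi*t/2)/pi**2; evaluating from 0 to 2: ∫_{0}^{2} (t - 3) cos(pi*t/2) dt = (-4/pi**2) - (4/pi**2) = -8/pi**2.
So ∫_{-2}^{2} ψ(t) cos(pi*t/2) dt = 16/pi**2.
Hence Re(c_{1}) = (1/4)·(16/pi**2) = 4/pi**2.

4/pi**2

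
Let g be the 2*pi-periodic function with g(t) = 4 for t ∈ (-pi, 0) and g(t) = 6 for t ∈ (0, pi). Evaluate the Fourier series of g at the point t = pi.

5

t = pi differs from t = -pi by 1 full period(s), and the series is 2*pi-periodic.
At t = -pi the one-sided limits are g(-pi^-) = 6 and g(-pi^+) = 4.
By Dirichlet's theorem the series converges to their average, [(6) + (4)]/2 = 5.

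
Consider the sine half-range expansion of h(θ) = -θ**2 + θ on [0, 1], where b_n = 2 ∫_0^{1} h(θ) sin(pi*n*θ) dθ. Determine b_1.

b_1 = 2 ∫_0^{1} (-θ**2 + θ) sin(pi*θ) dθ.
Integrating by parts twice (tabular method), an antiderivative of (-θ**2 + θ) sin(pi*θ) is θ**2*cos(pi*θ)/pi - 2*θ*sin(pi*θ)/pi**2 - θ*cos(pi*θ)/pi + sin(pi*θ)/pi**2 - 2*cos(pi*θ)/pi**3; evaluating from 0 to 1: ∫_{0}^{1} (-θ**2 + θ) sin(pi*θ) dθ = (2/pi**3) - (-2/pi**3) = 4/pi**3.
Hence b_1 = 2·(4/pi**3) = 8/pi**3.

8/pi**3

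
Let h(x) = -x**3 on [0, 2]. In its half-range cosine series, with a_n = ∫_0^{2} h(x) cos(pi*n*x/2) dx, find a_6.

-4/(3*pi**2)

a_6 = ∫_0^{2} (-x**3) cos(3*pi*x) dx.
Integrating by parts three times (tabular method), an antiderivative of (-x**3) cos(3*pi*x) is -x**3*sin(3*pi*x)/(3*pi) - x**2*cos(3*pi*x)/(3*pi**2) + 2*x*sin(3*pi*x)/(9*pi**3) + 2*cos(3*pi*x)/(27*pi**4); evaluating from 0 to 2: ∫_{0}^{2} (-x**3) cos(3*pi*x) dx = (2*(1 - 18*pi**2)/(27*pi**4)) - (2/(27*pi**4)) = -4/(3*pi**2).
Hence a_6 = -4/(3*pi**2).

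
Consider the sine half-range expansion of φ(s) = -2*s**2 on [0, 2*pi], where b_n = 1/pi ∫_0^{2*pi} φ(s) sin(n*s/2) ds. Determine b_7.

b_7 = 1/pi ∫_0^{2*pi} (-2*s**2) sin(7*s/2) ds.
Integrating by parts twice (tabular method), an antiderivative of (-2*s**2) sin(7*s/2) is 4*s**2*cos(7*s/2)/7 - 16*s*sin(7*s/2)/49 - 32*cos(7*s/2)/343; evaluating from 0 to 2*pi: ∫_{0}^{2*pi} (-2*s**2) sin(7*s/2) ds = (32/343 - 16*pi**2/7) - (-32/343) = 64/343 - 16*pi**2/7.
Hence b_7 = (1/pi)·(64/343 - 16*pi**2/7) = 16*(4 - 49*pi**2)/(343*pi).

16*(4 - 49*pi**2)/(343*pi)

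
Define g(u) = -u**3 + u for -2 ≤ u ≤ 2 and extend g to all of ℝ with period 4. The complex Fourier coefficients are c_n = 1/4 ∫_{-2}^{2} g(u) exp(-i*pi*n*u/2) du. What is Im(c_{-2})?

-6/pi**3 + 3/pi

Since g is real-valued, Im(c_{-2}) = -1/4 ∫_{-2}^{2} g(u) sin(-pi*u) du = b_{2}/2.
g is odd and sin(-pi*u) is odd, so the integrand is even: ∫_{-2}^{2} g(u) sin(-pi*u) du = 2∫_0^{2} g(u) sin(-pi*u) du.
Integrating by parts three times (tabular method), an antiderivative of (-u**3 + u) sin(-pi*u) is -u**3*cos(pi*u)/pi + 3*u**2*sin(pi*u)/pi**2 + 6*u*cos(pi*u)/pi**3 + u*cos(pi*u)/pi - sin(pi*u)/pi**2 - 6*sin(pi*u)/pi**4; evaluating from 0 to 2: ∫_{0}^{2} (-u**3 + u) sin(-pi*u) du = (-6/pi + 12/pi**3) - (0) = -6/pi + 12/pi**3.
So ∫_{-2}^{2} g(u) sin(-pi*u) du = -12/pi + 24/pi**3.
Hence Im(c_{-2}) = (-1/4)·(-12/pi + 24/pi**3) = -6/pi**3 + 3/pi.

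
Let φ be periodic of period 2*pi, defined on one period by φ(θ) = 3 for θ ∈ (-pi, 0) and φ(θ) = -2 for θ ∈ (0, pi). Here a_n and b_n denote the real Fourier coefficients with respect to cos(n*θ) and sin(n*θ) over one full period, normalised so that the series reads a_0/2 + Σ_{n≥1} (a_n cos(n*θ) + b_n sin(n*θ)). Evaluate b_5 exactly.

-2/pi

b_5 = 1/pi ∫_{-pi}^{pi} φ(θ) sin(5*θ) dθ.
Split the integral at the breakpoints.
Directly, an antiderivative of (3) sin(5*θ) is -3*cos(5*θ)/5; evaluating from -pi to 0: ∫_{-pi}^{0} (3) sin(5*θ) dθ = (-3/5) - (3/5) = -6/5.
Directly, an antiderivative of (-2) sin(5*θ) is 2*cos(5*θ)/5; evaluating from 0 to pi: ∫_{0}^{pi} (-2) sin(5*θ) dθ = (-2/5) - (2/5) = -4/5.
Summing the pieces and multiplying by (1/pi) gives b_5 = -2/pi.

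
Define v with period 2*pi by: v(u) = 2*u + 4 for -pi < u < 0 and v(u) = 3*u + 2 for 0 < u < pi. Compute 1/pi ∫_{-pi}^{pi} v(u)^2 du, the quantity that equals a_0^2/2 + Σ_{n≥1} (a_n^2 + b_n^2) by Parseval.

1/pi ∫_{-pi}^{pi} v(u)^2 du = 1/pi · (pi*(-6*pi + 60 + 13*pi**2)/3) = -2*pi + 20 + 13*pi**2/3.

-2*pi + 20 + 13*pi**2/3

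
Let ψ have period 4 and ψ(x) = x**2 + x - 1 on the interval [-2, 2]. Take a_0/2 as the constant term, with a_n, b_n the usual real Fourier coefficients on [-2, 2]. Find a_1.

a_1 = 1/2 ∫_{-2}^{2} ψ(x) cos(pi*x/2) dx.
Integrating by parts twice (tabular method), an antiderivative of (x**2 + x - 1) cos(pi*x/2) is 2*x**2*sin(pi*x/2)/pi + 2*x*sin(pi*x/2)/pi + 8*x*cos(pi*x/2)/pi**2 - 2*sin(pi*x/2)/pi - 16*sin(pi*x/2)/pi**3 + 4*cos(pi*x/2)/pi**2; evaluating from -2 to 2: ∫_{-2}^{2} (x**2 + x - 1) cos(pi*x/2) dx = (-20/pi**2) - (12/pi**2) = -32/pi**2.
Hence a_1 = (1/2)·(-32/pi**2) = -16/pi**2.

-16/pi**2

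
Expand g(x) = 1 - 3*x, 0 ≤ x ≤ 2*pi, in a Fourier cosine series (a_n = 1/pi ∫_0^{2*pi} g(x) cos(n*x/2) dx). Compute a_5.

a_5 = 1/pi ∫_0^{2*pi} (1 - 3*x) cos(5*x/2) dx.
Integrating by parts (boundary term plus one more integral), an antiderivative of (1 - 3*x) cos(5*x/2) is -6*x*sin(5*x/2)/5 + 2*sin(5*x/2)/5 - 12*cos(5*x/2)/25; evaluating from 0 to 2*pi: ∫_{0}^{2*pi} (1 - 3*x) cos(5*x/2) dx = (12/25) - (-12/25) = 24/25.
Hence a_5 = (1/pi)·(24/25) = 24/(25*pi).

24/(25*pi)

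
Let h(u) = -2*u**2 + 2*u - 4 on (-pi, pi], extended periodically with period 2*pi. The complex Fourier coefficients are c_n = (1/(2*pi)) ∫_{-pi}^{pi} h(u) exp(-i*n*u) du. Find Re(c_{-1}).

4

Since h is real-valued, Re(c_{-1}) = (1/(2*pi)) ∫_{-pi}^{pi} h(u) cos(-u) du = a_{1}/2.
Integrating by parts twice (tabular method), an antiderivative of (-2*u**2 + 2*u - 4) cos(-u) is -2*u**2*sin(u) + 2*u*sin(u) - 4*u*cos(u) + 2*cos(u); evaluating from -pi to pi: ∫_{-pi}^{pi} (-2*u**2 + 2*u - 4) cos(-u) du = (-2 + 4*pi) - (-4*pi - 2) = 8*pi.
Hence Re(c_{-1}) = (1/(2*pi))·(8*pi) = 4.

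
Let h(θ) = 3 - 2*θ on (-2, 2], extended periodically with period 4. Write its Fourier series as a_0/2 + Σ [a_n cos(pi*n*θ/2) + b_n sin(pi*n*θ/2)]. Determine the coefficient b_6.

4/(3*pi)

b_6 = 1/2 ∫_{-2}^{2} h(θ) sin(3*pi*θ) dθ.
Integrating by parts (boundary term plus one more integral), an antiderivative of (3 - 2*θ) sin(3*pi*θ) is 2*θ*cos(3*pi*θ)/(3*pi) - 2*sin(3*pi*θ)/(9*pi**2) - cos(3*pi*θ)/pi; evaluating from -2 to 2: ∫_{-2}^{2} (3 - 2*θ) sin(3*pi*θ) dθ = (1/(3*pi)) - (-7/(3*pi)) = 8/(3*pi).
Hence b_6 = (1/2)·(8/(3*pi)) = 4/(3*pi).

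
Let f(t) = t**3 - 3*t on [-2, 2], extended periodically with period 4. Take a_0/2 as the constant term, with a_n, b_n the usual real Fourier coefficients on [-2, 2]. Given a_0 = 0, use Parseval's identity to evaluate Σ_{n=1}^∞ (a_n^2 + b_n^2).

136/35

Parseval: a_0^2/2 + Σ_{n≥1} (a_n^2+b_n^2) = 1/2 ∫_{-2}^{2} f(t)^2 dt = 136/35.
Subtract a_0^2/2 = 0: Σ (a_n^2+b_n^2) = 136/35.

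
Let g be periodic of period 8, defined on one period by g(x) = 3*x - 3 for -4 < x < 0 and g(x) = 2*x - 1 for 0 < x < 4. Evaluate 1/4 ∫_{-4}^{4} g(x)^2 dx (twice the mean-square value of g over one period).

322/3

1/4 ∫_{-4}^{4} g(x)^2 dx = 1/4 · (1288/3) = 322/3.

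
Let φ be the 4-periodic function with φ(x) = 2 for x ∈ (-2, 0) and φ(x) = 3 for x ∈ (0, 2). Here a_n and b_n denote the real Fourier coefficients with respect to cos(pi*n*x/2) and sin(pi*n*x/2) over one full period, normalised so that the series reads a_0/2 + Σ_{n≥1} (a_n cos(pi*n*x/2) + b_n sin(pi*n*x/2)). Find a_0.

a_0 = 1/2 ∫_{-2}^{2} φ(x) dx = 1/2 · (10) = 5.

5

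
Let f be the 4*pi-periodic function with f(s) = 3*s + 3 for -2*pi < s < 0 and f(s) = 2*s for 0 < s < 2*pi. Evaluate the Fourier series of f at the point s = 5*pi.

s = 5*pi differs from s = pi by 1 full period(s), and the series is 4*pi-periodic.
f is continuous at s = pi with value 2*pi, so the series converges to 2*pi there.

2*pi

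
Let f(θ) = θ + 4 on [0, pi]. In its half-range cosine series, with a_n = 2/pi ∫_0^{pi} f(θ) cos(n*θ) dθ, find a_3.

-4/(9*pi)

a_3 = 2/pi ∫_0^{pi} (θ + 4) cos(3*θ) dθ.
Integrating by parts (boundary term plus one more integral), an antiderivative of (θ + 4) cos(3*θ) is θ*sin(3*θ)/3 + 4*sin(3*θ)/3 + cos(3*θ)/9; evaluating from 0 to pi: ∫_{0}^{pi} (θ + 4) cos(3*θ) dθ = (-1/9) - (1/9) = -2/9.
Hence a_3 = (2/pi)·(-2/9) = -4/(9*pi).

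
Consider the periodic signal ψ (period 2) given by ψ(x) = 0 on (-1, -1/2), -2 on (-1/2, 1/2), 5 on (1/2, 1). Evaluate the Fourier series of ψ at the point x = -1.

At x = -1 the one-sided limits are ψ(-1^-) = 5 and ψ(-1^+) = 0.
By Dirichlet's theorem the series converges to their average, [(5) + (0)]/2 = 5/2.

5/2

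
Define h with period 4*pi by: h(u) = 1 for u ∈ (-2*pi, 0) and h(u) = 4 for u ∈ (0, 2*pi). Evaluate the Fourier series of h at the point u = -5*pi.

u = -5*pi differs from u = -pi by -1 full period(s), and the series is 4*pi-periodic.
h is continuous at u = -pi with value 1, so the series converges to 1 there.

1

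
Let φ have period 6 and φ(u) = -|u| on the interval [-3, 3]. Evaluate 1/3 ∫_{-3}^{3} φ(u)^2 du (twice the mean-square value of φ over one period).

6

1/3 ∫_{-3}^{3} φ(u)^2 du = 1/3 · (18) = 6.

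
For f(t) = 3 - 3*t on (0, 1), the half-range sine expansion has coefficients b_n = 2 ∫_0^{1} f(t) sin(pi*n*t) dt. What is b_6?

1/pi

b_6 = 2 ∫_0^{1} (3 - 3*t) sin(6*pi*t) dt.
Integrating by parts (boundary term plus one more integral), an antiderivative of (3 - 3*t) sin(6*pi*t) is t*cos(6*pi*t)/(2*pi) - sin(6*pi*t)/(12*pi**2) - cos(6*pi*t)/(2*pi); evaluating from 0 to 1: ∫_{0}^{1} (3 - 3*t) sin(6*pi*t) dt = (0) - (-1/(2*pi)) = 1/(2*pi).
Hence b_6 = 2·(1/(2*pi)) = 1/pi.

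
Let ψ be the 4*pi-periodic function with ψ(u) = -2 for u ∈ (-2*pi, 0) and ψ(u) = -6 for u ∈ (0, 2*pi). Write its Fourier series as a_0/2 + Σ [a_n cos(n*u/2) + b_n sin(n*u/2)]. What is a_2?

0

a_2 = (1/(2*pi)) ∫_{-2*pi}^{2*pi} ψ(u) cos(u) du.
Split the integral at the breakpoints.
Directly, an antiderivative of (-2) cos(u) is -2*sin(u); evaluating from -2*pi to 0: ∫_{-2*pi}^{0} (-2) cos(u) du = (0) - (0) = 0.
Directly, an antiderivative of (-6) cos(u) is -6*sin(u); evaluating from 0 to 2*pi: ∫_{0}^{2*pi} (-6) cos(u) du = (0) - (0) = 0.
Summing the pieces and multiplying by (1/(2*pi)) gives a_2 = 0.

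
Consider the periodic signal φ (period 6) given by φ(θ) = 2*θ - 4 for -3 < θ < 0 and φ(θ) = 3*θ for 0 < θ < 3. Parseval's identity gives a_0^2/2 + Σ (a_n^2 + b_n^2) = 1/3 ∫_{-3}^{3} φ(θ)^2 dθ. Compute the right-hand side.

79

1/3 ∫_{-3}^{3} φ(θ)^2 dθ = 1/3 · (237) = 79.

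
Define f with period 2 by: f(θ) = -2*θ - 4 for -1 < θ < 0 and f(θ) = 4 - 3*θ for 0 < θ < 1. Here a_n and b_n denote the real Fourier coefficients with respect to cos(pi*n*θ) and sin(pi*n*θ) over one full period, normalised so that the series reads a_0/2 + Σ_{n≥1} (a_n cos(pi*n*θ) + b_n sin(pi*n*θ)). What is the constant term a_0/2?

a_0 = ∫_{-1}^{1} f(θ) dθ = -1/2.
So the constant term a_0/2 = -1/4.

-1/4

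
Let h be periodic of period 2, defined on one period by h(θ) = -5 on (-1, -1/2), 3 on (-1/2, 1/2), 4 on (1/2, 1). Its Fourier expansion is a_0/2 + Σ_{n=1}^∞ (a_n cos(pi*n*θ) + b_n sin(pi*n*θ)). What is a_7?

a_7 = ∫_{-1}^{1} h(θ) cos(7*pi*θ) dθ.
Split the integral at the breakpoints.
Directly, an antiderivative of (-5) cos(7*pi*θ) is -5*sin(7*pi*θ)/(7*pi); evaluating from -1 to -1/2: ∫_{-1}^{-1/2} (-5) cos(7*pi*θ) dθ = (-5/(7*pi)) - (0) = -5/(7*pi).
Directly, an antiderivative of (3) cos(7*pi*θ) is 3*sin(7*pi*θ)/(7*pi); evaluating from -1/2 to 1/2: ∫_{-1/2}^{1/2} (3) cos(7*pi*θ) dθ = (-3/(7*pi)) - (3/(7*pi)) = -6/(7*pi).
Directly, an antiderivative of (4) cos(7*pi*θ) is 4*sin(7*pi*θ)/(7*pi); evaluating from 1/2 to 1: ∫_{1/2}^{1} (4) cos(7*pi*θ) dθ = (0) - (-4/(7*pi)) = 4/(7*pi).
Summing the pieces gives a_7 = -1/pi.

-1/pi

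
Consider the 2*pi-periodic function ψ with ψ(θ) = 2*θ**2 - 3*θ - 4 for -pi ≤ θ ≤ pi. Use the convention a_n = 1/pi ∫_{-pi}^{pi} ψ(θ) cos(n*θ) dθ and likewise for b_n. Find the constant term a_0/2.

a_0 = 1/pi ∫_{-pi}^{pi} ψ(θ) dθ = 1/pi · (4*pi*(-6 + pi**2)/3) = -8 + 4*pi**2/3.
So the constant term a_0/2 = -4 + 2*pi**2/3.

-4 + 2*pi**2/3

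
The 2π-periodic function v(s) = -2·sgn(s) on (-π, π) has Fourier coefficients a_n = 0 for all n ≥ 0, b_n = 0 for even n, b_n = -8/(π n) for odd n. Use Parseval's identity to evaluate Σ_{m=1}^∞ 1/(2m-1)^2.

pi**2/8

Parseval: Σ b_n^2 = (1/π) ∫_{-π}^{π} v(s)^2 ds = 8.
Only odd n contribute, with b_n^2 = 64/(π^2 n^2), so Σ_{m≥1} 1/(2m-1)^2 = π^2·(8)/64 = pi**2/8.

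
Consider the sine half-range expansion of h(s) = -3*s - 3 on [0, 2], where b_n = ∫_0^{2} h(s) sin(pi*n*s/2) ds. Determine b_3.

b_3 = ∫_0^{2} (-3*s - 3) sin(3*pi*s/2) ds.
Integrating by parts (boundary term plus one more integral), an antiderivative of (-3*s - 3) sin(3*pi*s/2) is 2*s*cos(3*pi*s/2)/pi - 4*sin(3*pi*s/2)/(3*pi**2) + 2*cos(3*pi*s/2)/pi; evaluating from 0 to 2: ∫_{0}^{2} (-3*s - 3) sin(3*pi*s/2) ds = (-6/pi) - (2/pi) = -8/pi.
Hence b_3 = -8/pi.

-8/pi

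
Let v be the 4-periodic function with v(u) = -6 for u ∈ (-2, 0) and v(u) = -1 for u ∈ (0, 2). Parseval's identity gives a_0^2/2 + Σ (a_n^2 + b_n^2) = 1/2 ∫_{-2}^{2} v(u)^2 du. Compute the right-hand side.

1/2 ∫_{-2}^{2} v(u)^2 du = 1/2 · (74) = 37.

37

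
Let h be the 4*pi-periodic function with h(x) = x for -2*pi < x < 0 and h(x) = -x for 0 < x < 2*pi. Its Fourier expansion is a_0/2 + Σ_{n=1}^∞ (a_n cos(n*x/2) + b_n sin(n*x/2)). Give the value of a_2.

0

a_2 = (1/(2*pi)) ∫_{-2*pi}^{2*pi} h(x) cos(x) dx.
h is even and cos(x) is even, so the integrand is even and a_2 = 1/pi ∫_0^{2*pi} h(x) cos(x) dx.
Integrating by parts (boundary term plus one more integral), an antiderivative of (-x) cos(x) is -x*sin(x) - cos(x); evaluating from 0 to 2*pi: ∫_{0}^{2*pi} (-x) cos(x) dx = (-1) - (-1) = 0.
Hence a_2 = (1/pi)·(0) = 0.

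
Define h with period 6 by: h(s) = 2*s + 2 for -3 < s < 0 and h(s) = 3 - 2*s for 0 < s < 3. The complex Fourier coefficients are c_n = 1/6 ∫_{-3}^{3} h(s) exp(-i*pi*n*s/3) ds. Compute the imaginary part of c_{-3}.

Since h is real-valued, Im(c_{-3}) = -1/6 ∫_{-3}^{3} h(s) sin(-pi*s) ds = b_{3}/2.
Split the integral at the breakpoints.
Integrating by parts (boundary term plus one more integral), an antiderivative of (2*s + 2) sin(-pi*s) is 2*s*cos(pi*s)/pi - 2*sin(pi*s)/pi**2 + 2*cos(pi*s)/pi; evaluating from -3 to 0: ∫_{-3}^{0} (2*s + 2) sin(-pi*s) ds = (2/pi) - (4/pi) = -2/pi.
Integrating by parts (boundary term plus one more integral), an antiderivative of (3 - 2*s) sin(-pi*s) is -2*s*cos(pi*s)/pi + 2*sin(pi*s)/pi**2 + 3*cos(pi*s)/pi; evaluating from 0 to 3: ∫_{0}^{3} (3 - 2*s) sin(-pi*s) ds = (3/pi) - (3/pi) = 0.
So ∫_{-3}^{3} h(s) sin(-pi*s) ds = -2/pi.
Hence Im(c_{-3}) = (-1/6)·(-2/pi) = 1/(3*pi).

1/(3*pi)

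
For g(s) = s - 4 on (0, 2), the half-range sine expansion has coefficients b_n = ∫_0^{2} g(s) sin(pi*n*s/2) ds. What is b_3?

-4/pi

b_3 = ∫_0^{2} (s - 4) sin(3*pi*s/2) ds.
Integrating by parts (boundary term plus one more integral), an antiderivative of (s - 4) sin(3*pi*s/2) is -2*s*cos(3*pi*s/2)/(3*pi) + 4*sin(3*pi*s/2)/(9*pi**2) + 8*cos(3*pi*s/2)/(3*pi); evaluating from 0 to 2: ∫_{0}^{2} (s - 4) sin(3*pi*s/2) ds = (-4/(3*pi)) - (8/(3*pi)) = -4/pi.
Hence b_3 = -4/pi.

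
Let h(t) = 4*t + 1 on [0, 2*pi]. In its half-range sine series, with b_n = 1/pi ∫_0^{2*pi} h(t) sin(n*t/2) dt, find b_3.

b_3 = 1/pi ∫_0^{2*pi} (4*t + 1) sin(3*t/2) dt.
Integrating by parts (boundary term plus one more integral), an antiderivative of (4*t + 1) sin(3*t/2) is -8*t*cos(3*t/2)/3 + 16*sin(3*t/2)/9 - 2*cos(3*t/2)/3; evaluating from 0 to 2*pi: ∫_{0}^{2*pi} (4*t + 1) sin(3*t/2) dt = (2/3 + 16*pi/3) - (-2/3) = 4/3 + 16*pi/3.
Hence b_3 = (1/pi)·(4/3 + 16*pi/3) = 4*(1 + 4*pi)/(3*pi).

4*(1 + 4*pi)/(3*pi)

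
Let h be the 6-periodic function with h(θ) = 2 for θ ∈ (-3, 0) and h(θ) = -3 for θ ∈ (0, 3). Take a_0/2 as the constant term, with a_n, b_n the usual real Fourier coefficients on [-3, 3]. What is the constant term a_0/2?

-1/2

a_0 = 1/3 ∫_{-3}^{3} h(θ) dθ = 1/3 · (-3) = -1.
So the constant term a_0/2 = -1/2.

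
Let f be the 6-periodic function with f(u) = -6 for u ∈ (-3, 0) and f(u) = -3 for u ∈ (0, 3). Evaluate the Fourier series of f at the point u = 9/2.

u = 9/2 differs from u = -3/2 by 1 full period(s), and the series is 6-periodic.
f is continuous at u = -3/2 with value -6, so the series converges to -6 there.

-6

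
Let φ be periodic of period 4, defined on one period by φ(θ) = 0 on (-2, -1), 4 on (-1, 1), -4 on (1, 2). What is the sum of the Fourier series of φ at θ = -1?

2

At θ = -1 the one-sided limits are φ(-1^-) = 0 and φ(-1^+) = 4.
By Dirichlet's theorem the series converges to their average, [(0) + (4)]/2 = 2.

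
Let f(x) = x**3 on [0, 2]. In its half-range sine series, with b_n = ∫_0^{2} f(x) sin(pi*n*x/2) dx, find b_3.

b_3 = ∫_0^{2} (x**3) sin(3*pi*x/2) dx.
Integrating by parts three times (tabular method), an antiderivative of (x**3) sin(3*pi*x/2) is -2*x**3*cos(3*pi*x/2)/(3*pi) + 4*x**2*sin(3*pi*x/2)/(3*pi**2) + 16*x*cos(3*pi*x/2)/(9*pi**3) - 32*sin(3*pi*x/2)/(27*pi**4); evaluating from 0 to 2: ∫_{0}^{2} (x**3) sin(3*pi*x/2) dx = (16*(-2 + 3*pi**2)/(9*pi**3)) - (0) = 16*(-2 + 3*pi**2)/(9*pi**3).
Hence b_3 = 16*(-2 + 3*pi**2)/(9*pi**3).

16*(-2 + 3*pi**2)/(9*pi**3)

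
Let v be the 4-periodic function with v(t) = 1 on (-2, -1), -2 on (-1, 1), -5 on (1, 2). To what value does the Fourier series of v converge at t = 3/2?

-5

v is continuous at t = 3/2 with value -5, so the series converges to -5 there.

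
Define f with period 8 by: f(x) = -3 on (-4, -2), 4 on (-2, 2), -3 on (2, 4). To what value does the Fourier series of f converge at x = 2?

1/2

At x = 2 the one-sided limits are f(2^-) = 4 and f(2^+) = -3.
By Dirichlet's theorem the series converges to their average, [(4) + (-3)]/2 = 1/2.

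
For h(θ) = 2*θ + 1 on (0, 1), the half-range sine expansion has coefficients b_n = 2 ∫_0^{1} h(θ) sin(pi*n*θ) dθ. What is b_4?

-1/pi

b_4 = 2 ∫_0^{1} (2*θ + 1) sin(4*pi*θ) dθ.
Integrating by parts (boundary term plus one more integral), an antiderivative of (2*θ + 1) sin(4*pi*θ) is -θ*cos(4*pi*θ)/(2*pi) + sin(4*pi*θ)/(8*pi**2) - cos(4*pi*θ)/(4*pi); evaluating from 0 to 1: ∫_{0}^{1} (2*θ + 1) sin(4*pi*θ) dθ = (-3/(4*pi)) - (-1/(4*pi)) = -1/(2*pi).
Hence b_4 = 2·(-1/(2*pi)) = -1/pi.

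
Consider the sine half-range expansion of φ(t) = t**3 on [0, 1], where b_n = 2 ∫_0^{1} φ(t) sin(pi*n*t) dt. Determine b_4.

b_4 = 2 ∫_0^{1} (t**3) sin(4*pi*t) dt.
Integrating by parts three times (tabular method), an antiderivative of (t**3) sin(4*pi*t) is -t**3*cos(4*pi*t)/(4*pi) + 3*t**2*sin(4*pi*t)/(16*pi**2) + 3*t*cos(4*pi*t)/(32*pi**3) - 3*sin(4*pi*t)/(128*pi**4); evaluating from 0 to 1: ∫_{0}^{1} (t**3) sin(4*pi*t) dt = ((3 - 8*pi**2)/(32*pi**3)) - (0) = (3 - 8*pi**2)/(32*pi**3).
Hence b_4 = 2·((3 - 8*pi**2)/(32*pi**3)) = (3 - 8*pi**2)/(16*pi**3).

(3 - 8*pi**2)/(16*pi**3)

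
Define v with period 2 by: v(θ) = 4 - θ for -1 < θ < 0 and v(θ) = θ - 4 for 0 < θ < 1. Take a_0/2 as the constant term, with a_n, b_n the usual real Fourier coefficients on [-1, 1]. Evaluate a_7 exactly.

-4/(49*pi**2)

a_7 = ∫_{-1}^{1} v(θ) cos(7*pi*θ) dθ.
Split the integral at the breakpoints.
Integrating by parts (boundary term plus one more integral), an antiderivative of (4 - θ) cos(7*pi*θ) is -θ*sin(7*pi*θ)/(7*pi) + 4*sin(7*pi*θ)/(7*pi) - cos(7*pi*θ)/(49*pi**2); evaluating from -1 to 0: ∫_{-1}^{0} (4 - θ) cos(7*pi*θ) dθ = (-1/(49*pi**2)) - (1/(49*pi**2)) = -2/(49*pi**2).
Integrating by parts (boundary term plus one more integral), an antiderivative of (θ - 4) cos(7*pi*θ) is θ*sin(7*pi*θ)/(7*pi) - 4*sin(7*pi*θ)/(7*pi) + cos(7*pi*θ)/(49*pi**2); evaluating from 0 to 1: ∫_{0}^{1} (θ - 4) cos(7*pi*θ) dθ = (-1/(49*pi**2)) - (1/(49*pi**2)) = -2/(49*pi**2).
Summing the pieces gives a_7 = -4/(49*pi**2).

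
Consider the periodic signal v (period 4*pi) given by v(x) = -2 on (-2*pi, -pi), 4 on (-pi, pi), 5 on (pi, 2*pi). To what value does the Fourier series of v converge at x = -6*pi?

3/2

x = -6*pi differs from x = 2*pi by -2 full period(s), and the series is 4*pi-periodic.
At x = 2*pi the one-sided limits are v(2*pi^-) = 5 and v(2*pi^+) = -2.
By Dirichlet's theorem the series converges to their average, [(5) + (-2)]/2 = 3/2.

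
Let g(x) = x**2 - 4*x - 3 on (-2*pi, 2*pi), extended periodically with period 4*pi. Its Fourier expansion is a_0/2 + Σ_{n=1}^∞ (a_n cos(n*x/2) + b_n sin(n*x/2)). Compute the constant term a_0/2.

-3 + 4*pi**2/3

a_0 = (1/(2*pi)) ∫_{-2*pi}^{2*pi} g(x) dx = (1/(2*pi)) · (-12*pi + 16*pi**3/3) = -6 + 8*pi**2/3.
So the constant term a_0/2 = -3 + 4*pi**2/3.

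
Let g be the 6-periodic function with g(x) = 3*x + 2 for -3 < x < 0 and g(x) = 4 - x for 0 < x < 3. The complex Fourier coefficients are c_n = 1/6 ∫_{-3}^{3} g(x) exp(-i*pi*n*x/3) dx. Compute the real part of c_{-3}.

4/(3*pi**2)

Since g is real-valued, Re(c_{-3}) = 1/6 ∫_{-3}^{3} g(x) cos(-pi*x) dx = a_{3}/2.
Split the integral at the breakpoints.
Integrating by parts (boundary term plus one more integral), an antiderivative of (3*x + 2) cos(-pi*x) is 3*x*sin(pi*x)/pi + 2*sin(pi*x)/pi + 3*cos(pi*x)/pi**2; evaluating from -3 to 0: ∫_{-3}^{0} (3*x + 2) cos(-pi*x) dx = (3/pi**2) - (-3/pi**2) = 6/pi**2.
Integrating by parts (boundary term plus one more integral), an antiderivative of (4 - x) cos(-pi*x) is -x*sin(pi*x)/pi + 4*sin(pi*x)/pi - cos(pi*x)/pi**2; evaluating from 0 to 3: ∫_{0}^{3} (4 - x) cos(-pi*x) dx = (pi**(-2)) - (-1/pi**2) = 2/pi**2.
So ∫_{-3}^{3} g(x) cos(-pi*x) dx = 8/pi**2.
Hence Re(c_{-3}) = (1/6)·(8/pi**2) = 4/(3*pi**2).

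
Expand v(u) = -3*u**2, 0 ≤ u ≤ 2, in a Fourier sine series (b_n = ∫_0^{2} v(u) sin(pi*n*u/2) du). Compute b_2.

b_2 = ∫_0^{2} (-3*u**2) sin(pi*u) du.
Integrating by parts twice (tabular method), an antiderivative of (-3*u**2) sin(pi*u) is 3*u**2*cos(pi*u)/pi - 6*u*sin(pi*u)/pi**2 - 6*cos(pi*u)/pi**3; evaluating from 0 to 2: ∫_{0}^{2} (-3*u**2) sin(pi*u) du = (-6/pi**3 + 12/pi) - (-6/pi**3) = 12/pi.
Hence b_2 = 12/pi.

12/pi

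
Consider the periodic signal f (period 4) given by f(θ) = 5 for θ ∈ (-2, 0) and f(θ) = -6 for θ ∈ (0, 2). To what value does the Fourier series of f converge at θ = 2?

-1/2

At θ = 2 the one-sided limits are f(2^-) = -6 and f(2^+) = 5.
By Dirichlet's theorem the series converges to their average, [(-6) + (5)]/2 = -1/2.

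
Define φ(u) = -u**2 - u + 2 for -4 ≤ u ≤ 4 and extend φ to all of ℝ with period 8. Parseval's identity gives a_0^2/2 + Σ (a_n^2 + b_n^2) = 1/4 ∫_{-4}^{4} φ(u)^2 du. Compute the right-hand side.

392/5

1/4 ∫_{-4}^{4} φ(u)^2 du = 1/4 · (1568/5) = 392/5.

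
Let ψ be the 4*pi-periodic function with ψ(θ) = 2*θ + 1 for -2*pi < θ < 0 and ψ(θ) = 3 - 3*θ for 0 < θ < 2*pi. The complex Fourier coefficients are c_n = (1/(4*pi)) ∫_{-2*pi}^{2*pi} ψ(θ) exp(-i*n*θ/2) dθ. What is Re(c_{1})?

10/pi

Since ψ is real-valued, Re(c_{1}) = (1/(4*pi)) ∫_{-2*pi}^{2*pi} ψ(θ) cos(θ/2) dθ = a_{1}/2.
Split the integral at the breakpoints.
Integrating by parts (boundary term plus one more integral), an antiderivative of (2*θ + 1) cos(θ/2) is 4*θ*sin(θ/2) + 2*sin(θ/2) + 8*cos(θ/2); evaluating from -2*pi to 0: ∫_{-2*pi}^{0} (2*θ + 1) cos(θ/2) dθ = (8) - (-8) = 16.
Integrating by parts (boundary term plus one more integral), an antiderivative of (3 - 3*θ) cos(θ/2) is -6*θ*sin(θ/2) + 6*sin(θ/2) - 12*cos(θ/2); evaluating from 0 to 2*pi: ∫_{0}^{2*pi} (3 - 3*θ) cos(θ/2) dθ = (12) - (-12) = 24.
So ∫_{-2*pi}^{2*pi} ψ(θ) cos(θ/2) dθ = 40.
Hence Re(c_{1}) = (1/(4*pi))·(40) = 10/pi.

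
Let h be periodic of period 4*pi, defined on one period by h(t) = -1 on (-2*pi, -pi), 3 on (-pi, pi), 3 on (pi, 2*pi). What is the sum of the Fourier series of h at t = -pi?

At t = -pi the one-sided limits are h(-pi^-) = -1 and h(-pi^+) = 3.
By Dirichlet's theorem the series converges to their average, [(-1) + (3)]/2 = 1.

1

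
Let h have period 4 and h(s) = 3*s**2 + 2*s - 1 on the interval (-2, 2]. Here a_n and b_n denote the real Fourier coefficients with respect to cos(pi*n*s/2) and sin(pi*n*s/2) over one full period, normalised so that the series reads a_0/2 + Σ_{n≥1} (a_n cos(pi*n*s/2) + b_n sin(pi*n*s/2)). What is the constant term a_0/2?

a_0 = 1/2 ∫_{-2}^{2} h(s) ds = 1/2 · (12) = 6.
So the constant term a_0/2 = 3.

3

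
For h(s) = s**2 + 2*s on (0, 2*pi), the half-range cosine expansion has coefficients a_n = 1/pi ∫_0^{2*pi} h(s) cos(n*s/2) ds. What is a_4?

a_4 = 1/pi ∫_0^{2*pi} (s**2 + 2*s) cos(2*s) ds.
Integrating by parts twice (tabular method), an antiderivative of (s**2 + 2*s) cos(2*s) is s**2*sin(2*s)/2 + s*sin(2*s) + s*cos(2*s)/2 - sin(2*s)/4 + cos(2*s)/2; evaluating from 0 to 2*pi: ∫_{0}^{2*pi} (s**2 + 2*s) cos(2*s) ds = (1/2 + pi) - (1/2) = pi.
Hence a_4 = (1/pi)·(pi) = 1.

1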